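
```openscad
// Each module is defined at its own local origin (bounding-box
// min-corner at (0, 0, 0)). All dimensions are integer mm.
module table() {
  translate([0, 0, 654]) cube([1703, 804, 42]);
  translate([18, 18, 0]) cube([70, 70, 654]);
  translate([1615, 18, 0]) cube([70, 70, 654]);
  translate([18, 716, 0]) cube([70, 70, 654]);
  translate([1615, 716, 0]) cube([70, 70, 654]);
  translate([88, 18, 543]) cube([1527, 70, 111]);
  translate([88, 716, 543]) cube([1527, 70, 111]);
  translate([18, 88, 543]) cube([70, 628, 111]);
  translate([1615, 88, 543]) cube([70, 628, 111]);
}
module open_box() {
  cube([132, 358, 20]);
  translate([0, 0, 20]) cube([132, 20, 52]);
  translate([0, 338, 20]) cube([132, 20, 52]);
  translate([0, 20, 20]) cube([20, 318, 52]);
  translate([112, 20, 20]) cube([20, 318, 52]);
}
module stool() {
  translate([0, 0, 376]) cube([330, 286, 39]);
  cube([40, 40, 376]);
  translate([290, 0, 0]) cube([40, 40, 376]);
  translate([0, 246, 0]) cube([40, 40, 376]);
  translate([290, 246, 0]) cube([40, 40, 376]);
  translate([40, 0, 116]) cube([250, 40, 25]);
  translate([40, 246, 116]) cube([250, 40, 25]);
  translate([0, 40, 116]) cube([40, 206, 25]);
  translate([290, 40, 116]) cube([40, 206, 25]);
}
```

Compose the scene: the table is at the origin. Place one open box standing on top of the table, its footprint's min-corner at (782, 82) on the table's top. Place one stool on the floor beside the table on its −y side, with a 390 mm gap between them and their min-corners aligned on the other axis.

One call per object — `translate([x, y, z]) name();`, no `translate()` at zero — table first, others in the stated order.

table();
translate([782, 82, 696]) open_box();
translate([0, -676, 0]) stool();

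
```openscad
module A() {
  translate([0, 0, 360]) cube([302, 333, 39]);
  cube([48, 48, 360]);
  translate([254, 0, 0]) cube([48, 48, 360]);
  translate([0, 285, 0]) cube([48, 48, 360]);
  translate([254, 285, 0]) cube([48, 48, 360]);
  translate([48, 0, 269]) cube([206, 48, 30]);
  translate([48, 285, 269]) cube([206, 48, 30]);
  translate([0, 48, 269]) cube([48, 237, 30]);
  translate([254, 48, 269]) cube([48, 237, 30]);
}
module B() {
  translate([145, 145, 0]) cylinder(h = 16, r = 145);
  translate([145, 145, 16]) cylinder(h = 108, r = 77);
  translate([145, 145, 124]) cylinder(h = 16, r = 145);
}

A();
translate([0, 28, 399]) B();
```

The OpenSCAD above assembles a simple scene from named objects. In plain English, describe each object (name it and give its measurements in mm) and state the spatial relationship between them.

A is a four-legged stool. The seat is a 302×333×39 mm slab whose top surface is at z = 399 mm; four square legs, each 48×48 mm in cross-section, run from the floor (z = 0) to the underside of the seat, each flush with a corner of the seat. Four stretchers, 48 mm wide and 30 mm tall, connect adjacent legs with their undersides at z = 269 mm, each running between the inner faces of the legs it joins and aligned with the legs' outer faces on the other axis.

B is a spool: two coaxial disc flanges of radius 145 mm and thickness 16 mm, joined by a core cylinder of radius 77 mm and height 108 mm. The lower flange rests on z = 0 and the three cylinders share a vertical axis.

The spool is on top of the stool.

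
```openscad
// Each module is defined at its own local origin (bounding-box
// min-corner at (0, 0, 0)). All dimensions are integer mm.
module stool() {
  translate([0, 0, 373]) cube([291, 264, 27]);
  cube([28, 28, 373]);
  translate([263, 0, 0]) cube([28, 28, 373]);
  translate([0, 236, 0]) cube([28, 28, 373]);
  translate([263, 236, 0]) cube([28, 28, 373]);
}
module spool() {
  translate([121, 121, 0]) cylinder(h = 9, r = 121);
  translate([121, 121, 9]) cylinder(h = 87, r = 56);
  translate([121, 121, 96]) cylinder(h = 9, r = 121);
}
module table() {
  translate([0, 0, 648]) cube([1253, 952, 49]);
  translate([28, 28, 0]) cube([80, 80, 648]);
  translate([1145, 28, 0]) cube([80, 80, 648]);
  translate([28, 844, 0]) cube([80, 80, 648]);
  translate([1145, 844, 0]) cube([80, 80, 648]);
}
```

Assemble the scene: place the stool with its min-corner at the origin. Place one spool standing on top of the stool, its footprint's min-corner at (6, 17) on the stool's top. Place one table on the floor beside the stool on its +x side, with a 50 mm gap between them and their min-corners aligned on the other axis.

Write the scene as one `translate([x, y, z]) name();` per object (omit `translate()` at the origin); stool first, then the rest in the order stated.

stool();
translate([6, 17, 400]) spool();
translate([341, 0, 0]) table();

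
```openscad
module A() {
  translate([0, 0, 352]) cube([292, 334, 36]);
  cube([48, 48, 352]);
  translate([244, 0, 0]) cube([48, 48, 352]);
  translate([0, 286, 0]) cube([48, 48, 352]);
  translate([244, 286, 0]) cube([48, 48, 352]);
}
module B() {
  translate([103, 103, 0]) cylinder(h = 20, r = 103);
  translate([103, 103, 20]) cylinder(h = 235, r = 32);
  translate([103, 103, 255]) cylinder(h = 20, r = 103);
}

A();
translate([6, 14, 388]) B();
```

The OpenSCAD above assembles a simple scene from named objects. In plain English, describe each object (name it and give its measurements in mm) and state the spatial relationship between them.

A is a simple wooden stool: a rectangular seat 292 mm (x) by 334 mm (y), 36 mm thick, top face at z = 388 mm, on four square legs, each 48×48 mm in cross-section. The legs rest on z = 0, each flush with a corner of the seat.

B is a spool: two coaxial disc flanges of radius 103 mm and thickness 20 mm, joined by a core cylinder of radius 32 mm and height 235 mm. The lower flange rests on z = 0 and the three cylinders share a vertical axis.

The spool is on top of the stool.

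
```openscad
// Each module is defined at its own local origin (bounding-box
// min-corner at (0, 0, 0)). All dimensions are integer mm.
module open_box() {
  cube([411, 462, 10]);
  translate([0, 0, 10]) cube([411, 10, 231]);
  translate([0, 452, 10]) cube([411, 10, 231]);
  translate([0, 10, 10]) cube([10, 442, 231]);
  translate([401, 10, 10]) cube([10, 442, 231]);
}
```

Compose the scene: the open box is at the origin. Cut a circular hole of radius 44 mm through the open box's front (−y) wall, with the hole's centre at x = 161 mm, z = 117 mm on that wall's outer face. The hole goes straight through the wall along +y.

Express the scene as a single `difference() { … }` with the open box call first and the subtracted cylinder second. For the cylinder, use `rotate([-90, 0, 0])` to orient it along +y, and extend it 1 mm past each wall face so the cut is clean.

difference() {
  open_box();
  translate([161, -1, 117]) rotate([-90, 0, 0]) cylinder(h = 12, r = 44);
}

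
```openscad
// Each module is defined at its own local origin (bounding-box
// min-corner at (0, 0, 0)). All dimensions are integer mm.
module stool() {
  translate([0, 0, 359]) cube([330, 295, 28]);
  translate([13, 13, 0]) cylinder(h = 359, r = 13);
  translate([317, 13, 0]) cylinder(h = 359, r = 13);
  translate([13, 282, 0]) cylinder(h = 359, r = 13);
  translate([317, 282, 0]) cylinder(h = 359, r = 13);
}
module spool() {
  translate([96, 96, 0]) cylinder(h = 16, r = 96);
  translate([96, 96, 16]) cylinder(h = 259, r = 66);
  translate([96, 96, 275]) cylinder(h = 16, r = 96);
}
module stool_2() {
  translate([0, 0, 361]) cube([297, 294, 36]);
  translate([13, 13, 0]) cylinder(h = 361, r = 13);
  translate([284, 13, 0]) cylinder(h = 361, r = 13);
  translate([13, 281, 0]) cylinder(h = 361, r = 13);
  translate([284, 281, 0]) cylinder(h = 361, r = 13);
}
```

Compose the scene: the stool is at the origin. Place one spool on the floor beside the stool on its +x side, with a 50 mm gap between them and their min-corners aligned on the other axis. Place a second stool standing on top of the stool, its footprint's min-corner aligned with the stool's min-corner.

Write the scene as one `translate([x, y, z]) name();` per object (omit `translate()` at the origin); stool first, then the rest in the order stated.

stool();
translate([380, 0, 0]) spool();
translate([0, 0, 387]) stool_2();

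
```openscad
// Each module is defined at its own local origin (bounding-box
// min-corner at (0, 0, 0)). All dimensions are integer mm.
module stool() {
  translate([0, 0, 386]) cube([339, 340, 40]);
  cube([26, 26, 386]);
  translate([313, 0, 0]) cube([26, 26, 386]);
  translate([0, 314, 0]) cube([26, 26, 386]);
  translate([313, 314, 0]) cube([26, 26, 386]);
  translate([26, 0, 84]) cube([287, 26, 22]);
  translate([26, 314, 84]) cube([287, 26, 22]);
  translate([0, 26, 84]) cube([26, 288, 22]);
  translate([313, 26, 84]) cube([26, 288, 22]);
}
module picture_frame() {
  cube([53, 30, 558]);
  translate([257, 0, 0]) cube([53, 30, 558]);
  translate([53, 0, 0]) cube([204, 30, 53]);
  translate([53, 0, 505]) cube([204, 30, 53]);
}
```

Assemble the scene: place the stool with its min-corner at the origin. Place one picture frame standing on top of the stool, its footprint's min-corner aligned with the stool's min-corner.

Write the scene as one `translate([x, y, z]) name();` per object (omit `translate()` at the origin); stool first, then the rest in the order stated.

stool();
translate([0, 0, 426]) picture_frame();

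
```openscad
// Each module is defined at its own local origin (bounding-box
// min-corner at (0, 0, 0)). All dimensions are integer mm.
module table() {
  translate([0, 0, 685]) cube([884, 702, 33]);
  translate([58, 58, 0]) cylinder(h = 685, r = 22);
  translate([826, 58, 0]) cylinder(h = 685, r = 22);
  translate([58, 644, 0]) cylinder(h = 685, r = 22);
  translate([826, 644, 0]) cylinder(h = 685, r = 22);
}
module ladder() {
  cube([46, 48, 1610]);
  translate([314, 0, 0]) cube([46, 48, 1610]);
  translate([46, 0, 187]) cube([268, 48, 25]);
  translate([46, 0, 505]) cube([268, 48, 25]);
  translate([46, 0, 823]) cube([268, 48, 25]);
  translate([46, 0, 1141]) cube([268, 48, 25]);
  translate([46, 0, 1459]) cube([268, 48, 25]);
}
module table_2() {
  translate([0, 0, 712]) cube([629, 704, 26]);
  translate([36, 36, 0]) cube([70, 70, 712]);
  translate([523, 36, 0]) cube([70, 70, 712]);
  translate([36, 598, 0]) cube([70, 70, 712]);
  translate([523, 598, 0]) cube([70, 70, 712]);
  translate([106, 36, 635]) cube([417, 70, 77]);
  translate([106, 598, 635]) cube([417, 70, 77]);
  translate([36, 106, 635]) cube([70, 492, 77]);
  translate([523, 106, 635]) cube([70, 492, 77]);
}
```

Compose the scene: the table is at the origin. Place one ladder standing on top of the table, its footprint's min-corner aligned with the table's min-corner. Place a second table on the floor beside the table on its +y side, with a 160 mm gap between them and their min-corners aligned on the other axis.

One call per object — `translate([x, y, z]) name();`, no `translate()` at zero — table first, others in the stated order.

table();
translate([0, 0, 718]) ladder();
translate([0, 862, 0]) table_2();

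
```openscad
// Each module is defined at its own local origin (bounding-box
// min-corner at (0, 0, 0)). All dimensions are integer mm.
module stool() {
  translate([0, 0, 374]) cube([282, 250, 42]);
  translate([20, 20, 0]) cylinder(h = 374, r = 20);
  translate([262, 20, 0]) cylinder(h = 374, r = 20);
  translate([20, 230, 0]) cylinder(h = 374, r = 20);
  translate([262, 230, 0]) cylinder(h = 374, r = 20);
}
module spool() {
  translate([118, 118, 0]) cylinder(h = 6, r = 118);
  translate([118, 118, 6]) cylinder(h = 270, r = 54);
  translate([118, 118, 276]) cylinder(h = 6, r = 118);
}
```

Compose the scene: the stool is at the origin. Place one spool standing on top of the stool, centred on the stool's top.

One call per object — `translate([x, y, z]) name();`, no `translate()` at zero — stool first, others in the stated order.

stool();
translate([23, 7, 416]) spool();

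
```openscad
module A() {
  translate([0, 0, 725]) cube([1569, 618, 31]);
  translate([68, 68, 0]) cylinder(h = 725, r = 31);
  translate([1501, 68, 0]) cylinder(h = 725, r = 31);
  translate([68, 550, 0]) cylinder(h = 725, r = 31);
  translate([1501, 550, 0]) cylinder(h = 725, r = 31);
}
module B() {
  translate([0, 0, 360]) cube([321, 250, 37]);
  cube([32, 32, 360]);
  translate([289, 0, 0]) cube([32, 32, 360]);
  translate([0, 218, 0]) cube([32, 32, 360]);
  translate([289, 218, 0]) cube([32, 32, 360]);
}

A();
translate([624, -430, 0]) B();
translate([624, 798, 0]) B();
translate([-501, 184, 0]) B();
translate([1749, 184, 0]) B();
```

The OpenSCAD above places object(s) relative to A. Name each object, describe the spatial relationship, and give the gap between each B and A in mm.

Each stool's nearest face is 180 mm from the table's bounding box.

A is a table. B is a stool. Four stools sit around the table at the −y, +y, −x, +x sides. The gap between each stool and the table is 180 mm.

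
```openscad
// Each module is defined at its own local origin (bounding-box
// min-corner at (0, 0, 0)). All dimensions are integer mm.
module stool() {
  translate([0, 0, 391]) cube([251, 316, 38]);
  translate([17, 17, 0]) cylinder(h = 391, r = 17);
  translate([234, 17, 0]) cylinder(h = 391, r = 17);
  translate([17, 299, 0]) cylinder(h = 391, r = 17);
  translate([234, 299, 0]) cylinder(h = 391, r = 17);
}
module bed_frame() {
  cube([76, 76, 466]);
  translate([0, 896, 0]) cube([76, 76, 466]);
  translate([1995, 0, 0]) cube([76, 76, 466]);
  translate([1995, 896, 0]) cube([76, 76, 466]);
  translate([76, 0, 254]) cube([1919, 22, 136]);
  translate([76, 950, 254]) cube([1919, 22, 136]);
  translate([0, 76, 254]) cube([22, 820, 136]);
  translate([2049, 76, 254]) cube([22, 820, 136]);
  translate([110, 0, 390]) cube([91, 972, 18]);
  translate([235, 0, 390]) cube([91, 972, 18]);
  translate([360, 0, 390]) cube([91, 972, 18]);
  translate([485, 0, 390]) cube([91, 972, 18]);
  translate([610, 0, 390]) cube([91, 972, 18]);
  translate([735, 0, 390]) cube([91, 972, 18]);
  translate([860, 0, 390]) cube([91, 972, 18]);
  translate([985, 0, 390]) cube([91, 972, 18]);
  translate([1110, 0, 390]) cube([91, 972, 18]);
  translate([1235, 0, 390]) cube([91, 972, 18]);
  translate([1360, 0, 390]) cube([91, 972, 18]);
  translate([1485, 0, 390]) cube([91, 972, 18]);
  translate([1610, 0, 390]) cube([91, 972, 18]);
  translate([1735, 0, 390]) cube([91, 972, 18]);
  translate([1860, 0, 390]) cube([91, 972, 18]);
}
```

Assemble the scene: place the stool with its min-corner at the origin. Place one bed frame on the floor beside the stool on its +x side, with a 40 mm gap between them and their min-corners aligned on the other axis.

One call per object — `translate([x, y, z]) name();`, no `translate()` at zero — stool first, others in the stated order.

stool();
translate([291, 0, 0]) bed_frame();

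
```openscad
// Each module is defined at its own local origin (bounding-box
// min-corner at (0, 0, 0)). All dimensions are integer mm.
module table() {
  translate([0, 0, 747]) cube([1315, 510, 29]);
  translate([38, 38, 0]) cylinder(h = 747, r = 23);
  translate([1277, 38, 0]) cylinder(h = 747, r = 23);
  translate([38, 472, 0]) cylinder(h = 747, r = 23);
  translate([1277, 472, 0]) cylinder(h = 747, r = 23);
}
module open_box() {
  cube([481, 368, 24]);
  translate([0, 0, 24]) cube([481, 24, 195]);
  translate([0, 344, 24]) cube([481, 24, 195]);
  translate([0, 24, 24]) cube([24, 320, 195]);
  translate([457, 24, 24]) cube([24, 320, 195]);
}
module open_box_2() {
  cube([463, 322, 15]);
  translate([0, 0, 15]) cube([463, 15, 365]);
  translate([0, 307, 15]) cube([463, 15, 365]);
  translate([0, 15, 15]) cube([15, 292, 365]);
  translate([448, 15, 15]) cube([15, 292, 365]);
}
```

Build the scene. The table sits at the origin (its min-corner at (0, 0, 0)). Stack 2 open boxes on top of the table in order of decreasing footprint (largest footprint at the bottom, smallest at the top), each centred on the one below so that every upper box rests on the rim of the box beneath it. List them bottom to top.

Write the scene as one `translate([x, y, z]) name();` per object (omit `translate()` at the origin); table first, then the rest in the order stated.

table();
translate([417, 71, 776]) open_box();
translate([426, 94, 995]) open_box_2();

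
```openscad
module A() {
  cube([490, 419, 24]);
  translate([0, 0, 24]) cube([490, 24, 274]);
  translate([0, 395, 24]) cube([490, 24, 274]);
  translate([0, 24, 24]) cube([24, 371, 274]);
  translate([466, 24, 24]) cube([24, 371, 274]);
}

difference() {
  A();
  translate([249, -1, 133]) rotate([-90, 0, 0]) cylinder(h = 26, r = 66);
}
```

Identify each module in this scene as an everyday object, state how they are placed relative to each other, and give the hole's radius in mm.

The subtracted cylinder has r = 66 mm.

A is an open box. The open box has a circular hole through its front wall. The hole's radius is 66 mm.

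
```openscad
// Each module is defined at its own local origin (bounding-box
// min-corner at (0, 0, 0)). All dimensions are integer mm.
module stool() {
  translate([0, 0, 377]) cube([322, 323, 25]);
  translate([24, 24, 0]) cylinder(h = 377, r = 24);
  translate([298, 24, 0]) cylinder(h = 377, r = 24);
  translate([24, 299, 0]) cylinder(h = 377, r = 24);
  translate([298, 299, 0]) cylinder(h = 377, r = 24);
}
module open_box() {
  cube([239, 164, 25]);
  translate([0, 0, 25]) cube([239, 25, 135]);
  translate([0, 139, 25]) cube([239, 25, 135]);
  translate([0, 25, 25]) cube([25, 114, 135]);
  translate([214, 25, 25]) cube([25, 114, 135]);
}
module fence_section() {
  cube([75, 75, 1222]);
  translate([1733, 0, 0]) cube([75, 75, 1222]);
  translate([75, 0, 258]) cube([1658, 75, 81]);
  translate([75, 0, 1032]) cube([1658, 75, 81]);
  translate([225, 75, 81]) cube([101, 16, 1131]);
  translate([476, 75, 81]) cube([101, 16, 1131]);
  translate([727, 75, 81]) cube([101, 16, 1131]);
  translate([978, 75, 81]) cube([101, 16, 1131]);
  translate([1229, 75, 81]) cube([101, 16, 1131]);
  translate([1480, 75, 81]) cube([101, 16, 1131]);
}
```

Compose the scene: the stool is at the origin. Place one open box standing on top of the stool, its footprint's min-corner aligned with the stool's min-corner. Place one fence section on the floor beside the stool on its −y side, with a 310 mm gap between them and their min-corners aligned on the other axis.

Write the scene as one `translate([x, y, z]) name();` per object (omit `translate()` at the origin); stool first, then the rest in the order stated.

stool();
translate([0, 0, 402]) open_box();
translate([0, -401, 0]) fence_section();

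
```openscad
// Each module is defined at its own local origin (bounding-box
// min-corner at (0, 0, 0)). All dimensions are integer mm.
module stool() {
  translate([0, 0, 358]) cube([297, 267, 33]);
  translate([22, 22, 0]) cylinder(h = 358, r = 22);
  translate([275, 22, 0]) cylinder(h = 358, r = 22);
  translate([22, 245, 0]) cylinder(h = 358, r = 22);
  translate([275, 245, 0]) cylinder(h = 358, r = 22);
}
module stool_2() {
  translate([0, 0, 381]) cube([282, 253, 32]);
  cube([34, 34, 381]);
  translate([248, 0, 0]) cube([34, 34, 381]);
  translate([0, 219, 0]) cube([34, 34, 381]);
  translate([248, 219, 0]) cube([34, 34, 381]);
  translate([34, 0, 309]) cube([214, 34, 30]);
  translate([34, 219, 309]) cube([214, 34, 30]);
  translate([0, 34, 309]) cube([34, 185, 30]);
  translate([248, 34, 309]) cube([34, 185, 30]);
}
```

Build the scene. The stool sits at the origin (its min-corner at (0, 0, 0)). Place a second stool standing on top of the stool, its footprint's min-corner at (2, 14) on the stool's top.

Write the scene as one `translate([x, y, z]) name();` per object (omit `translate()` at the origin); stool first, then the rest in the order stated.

stool();
translate([2, 14, 391]) stool_2();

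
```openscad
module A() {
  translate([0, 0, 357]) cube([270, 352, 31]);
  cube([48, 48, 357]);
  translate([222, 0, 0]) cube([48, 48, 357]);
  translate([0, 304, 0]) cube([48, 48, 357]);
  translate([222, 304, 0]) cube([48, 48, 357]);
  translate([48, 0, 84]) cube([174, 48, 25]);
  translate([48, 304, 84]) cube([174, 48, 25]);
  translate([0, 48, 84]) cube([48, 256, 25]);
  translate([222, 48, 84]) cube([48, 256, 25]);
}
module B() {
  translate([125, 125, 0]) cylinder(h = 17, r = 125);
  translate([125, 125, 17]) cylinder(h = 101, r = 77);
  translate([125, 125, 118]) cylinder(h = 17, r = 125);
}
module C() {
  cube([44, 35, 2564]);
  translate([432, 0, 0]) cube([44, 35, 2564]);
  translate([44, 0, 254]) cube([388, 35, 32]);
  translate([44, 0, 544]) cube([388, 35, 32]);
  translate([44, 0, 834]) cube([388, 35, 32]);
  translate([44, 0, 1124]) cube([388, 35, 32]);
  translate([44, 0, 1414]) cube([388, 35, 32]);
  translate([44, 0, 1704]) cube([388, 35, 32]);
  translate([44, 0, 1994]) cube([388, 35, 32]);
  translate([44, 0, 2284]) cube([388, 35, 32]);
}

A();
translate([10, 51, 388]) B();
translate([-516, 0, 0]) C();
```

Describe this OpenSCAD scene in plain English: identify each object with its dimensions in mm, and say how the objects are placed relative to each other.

A is a four-legged stool. The seat is 270×352 mm, 31 mm thick, top at z = 388 mm. It stands on four square legs, each 48×48 mm in cross-section, from z = 0 to the seat underside, each flush with a corner of the seat. Four stretchers, 48 mm wide and 25 mm tall, connect adjacent legs with their undersides at z = 84 mm, each running between the inner faces of the legs it joins and aligned with the legs' outer faces on the other axis.

B is a spool: two coaxial disc flanges of radius 125 mm and thickness 17 mm, joined by a core cylinder of radius 77 mm and height 101 mm. The lower flange rests on z = 0 and the three cylinders share a vertical axis.

C is a wooden ladder with two side rails of 44×35 mm section and 2564 mm height, set 476 mm apart overall. Between them run 8 rectangular rungs (35 mm deep, 32 mm thick), front faces flush with the rails' −y face. The bottom of the first rung is 254 mm above the floor and each subsequent rung is 290 mm higher than the one below.

The spool is on top of the stool, centred. The ladder is on the floor beside the stool on its −x side.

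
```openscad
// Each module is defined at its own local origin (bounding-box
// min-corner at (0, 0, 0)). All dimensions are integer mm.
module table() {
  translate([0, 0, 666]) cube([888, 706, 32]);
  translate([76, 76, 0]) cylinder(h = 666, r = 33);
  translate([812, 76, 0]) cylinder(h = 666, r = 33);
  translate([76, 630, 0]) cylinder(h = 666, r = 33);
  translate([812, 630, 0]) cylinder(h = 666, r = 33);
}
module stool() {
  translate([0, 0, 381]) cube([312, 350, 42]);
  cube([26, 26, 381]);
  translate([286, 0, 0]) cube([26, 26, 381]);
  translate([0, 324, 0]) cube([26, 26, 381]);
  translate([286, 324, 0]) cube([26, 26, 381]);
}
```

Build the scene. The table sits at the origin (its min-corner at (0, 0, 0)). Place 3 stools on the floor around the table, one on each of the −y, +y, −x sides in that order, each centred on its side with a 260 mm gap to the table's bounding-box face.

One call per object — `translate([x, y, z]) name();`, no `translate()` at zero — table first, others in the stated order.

table();
translate([288, -610, 0]) stool();
translate([288, 966, 0]) stool();
translate([-572, 178, 0]) stool();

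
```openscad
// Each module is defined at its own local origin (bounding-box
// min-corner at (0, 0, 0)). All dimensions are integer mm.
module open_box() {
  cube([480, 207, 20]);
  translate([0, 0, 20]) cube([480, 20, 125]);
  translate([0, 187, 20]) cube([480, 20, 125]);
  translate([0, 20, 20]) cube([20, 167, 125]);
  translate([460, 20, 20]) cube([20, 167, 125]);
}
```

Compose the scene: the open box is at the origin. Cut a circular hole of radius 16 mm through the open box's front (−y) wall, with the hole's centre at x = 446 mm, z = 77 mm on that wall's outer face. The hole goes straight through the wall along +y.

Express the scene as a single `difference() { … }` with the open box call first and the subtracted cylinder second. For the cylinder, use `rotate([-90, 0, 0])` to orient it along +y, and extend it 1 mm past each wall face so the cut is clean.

difference() {
  open_box();
  translate([446, -1, 77]) rotate([-90, 0, 0]) cylinder(h = 22, r = 16);
}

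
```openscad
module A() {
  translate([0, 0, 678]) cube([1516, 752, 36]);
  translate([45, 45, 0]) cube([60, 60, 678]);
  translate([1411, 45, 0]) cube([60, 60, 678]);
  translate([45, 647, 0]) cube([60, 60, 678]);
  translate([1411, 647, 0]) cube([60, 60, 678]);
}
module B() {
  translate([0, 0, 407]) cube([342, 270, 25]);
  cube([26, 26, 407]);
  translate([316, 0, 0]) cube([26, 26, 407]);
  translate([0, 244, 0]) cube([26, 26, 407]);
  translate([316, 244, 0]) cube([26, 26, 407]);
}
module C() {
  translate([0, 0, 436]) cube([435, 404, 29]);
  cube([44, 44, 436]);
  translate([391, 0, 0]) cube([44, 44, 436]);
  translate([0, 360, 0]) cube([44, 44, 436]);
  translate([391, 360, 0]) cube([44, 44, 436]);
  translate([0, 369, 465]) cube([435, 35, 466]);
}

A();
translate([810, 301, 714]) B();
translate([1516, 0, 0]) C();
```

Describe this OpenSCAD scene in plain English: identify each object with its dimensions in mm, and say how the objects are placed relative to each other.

A is a rectangular dining table. The top is 1516×752×36 mm with its upper surface at z = 714 mm. It stands on four 60×60 mm square legs, each inset 45 mm from the nearest pair of top edges, running from the floor to the underside of the top.

B is a four-legged stool. The seat is a 342×270×25 mm slab whose top surface is at z = 432 mm; four square legs, each 26×26 mm in cross-section, run from the floor (z = 0) to the underside of the seat, each flush with a corner of the seat.

C is a chair. The seat is a 435×404×29 mm slab with its top at z = 465 mm, on four 44×44 mm corner legs (flush with the seat edges, standing on z = 0). A flat backrest 35 mm thick, 466 mm tall, spans the full seat width and rises from the seat top along its +y edge, rear face flush with the rear of the seat.

The stool is on top of the table. The chair is against the table's +x side, with their −y faces flush.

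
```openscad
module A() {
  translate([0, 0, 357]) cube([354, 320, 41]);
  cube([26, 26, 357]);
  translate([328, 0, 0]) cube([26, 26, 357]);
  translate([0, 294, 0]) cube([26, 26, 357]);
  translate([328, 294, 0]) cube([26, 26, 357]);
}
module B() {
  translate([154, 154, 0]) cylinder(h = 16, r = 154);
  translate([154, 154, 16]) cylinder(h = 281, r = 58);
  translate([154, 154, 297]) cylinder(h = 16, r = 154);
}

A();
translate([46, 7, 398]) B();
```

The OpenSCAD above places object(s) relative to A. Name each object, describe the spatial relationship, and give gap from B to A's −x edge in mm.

The spool's min-x is at 46; the stool's min-x is 0; gap = 46 mm.

A is a stool. B is a spool. The spool is on top of the stool. The gap from the spool to the stool's −x edge is 46 mm.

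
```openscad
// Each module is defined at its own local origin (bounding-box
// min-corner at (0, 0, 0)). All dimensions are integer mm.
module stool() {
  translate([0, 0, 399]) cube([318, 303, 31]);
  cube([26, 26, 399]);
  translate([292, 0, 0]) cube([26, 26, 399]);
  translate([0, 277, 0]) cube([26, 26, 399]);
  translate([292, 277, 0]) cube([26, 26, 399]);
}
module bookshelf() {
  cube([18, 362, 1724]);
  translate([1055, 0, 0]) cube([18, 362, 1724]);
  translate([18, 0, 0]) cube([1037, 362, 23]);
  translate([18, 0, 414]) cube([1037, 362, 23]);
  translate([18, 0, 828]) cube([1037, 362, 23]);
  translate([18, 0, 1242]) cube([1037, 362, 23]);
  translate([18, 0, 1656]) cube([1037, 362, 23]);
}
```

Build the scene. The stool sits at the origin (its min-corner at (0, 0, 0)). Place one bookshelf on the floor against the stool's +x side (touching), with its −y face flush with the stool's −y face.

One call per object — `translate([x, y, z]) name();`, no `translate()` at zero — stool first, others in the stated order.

stool();
translate([318, 0, 0]) bookshelf();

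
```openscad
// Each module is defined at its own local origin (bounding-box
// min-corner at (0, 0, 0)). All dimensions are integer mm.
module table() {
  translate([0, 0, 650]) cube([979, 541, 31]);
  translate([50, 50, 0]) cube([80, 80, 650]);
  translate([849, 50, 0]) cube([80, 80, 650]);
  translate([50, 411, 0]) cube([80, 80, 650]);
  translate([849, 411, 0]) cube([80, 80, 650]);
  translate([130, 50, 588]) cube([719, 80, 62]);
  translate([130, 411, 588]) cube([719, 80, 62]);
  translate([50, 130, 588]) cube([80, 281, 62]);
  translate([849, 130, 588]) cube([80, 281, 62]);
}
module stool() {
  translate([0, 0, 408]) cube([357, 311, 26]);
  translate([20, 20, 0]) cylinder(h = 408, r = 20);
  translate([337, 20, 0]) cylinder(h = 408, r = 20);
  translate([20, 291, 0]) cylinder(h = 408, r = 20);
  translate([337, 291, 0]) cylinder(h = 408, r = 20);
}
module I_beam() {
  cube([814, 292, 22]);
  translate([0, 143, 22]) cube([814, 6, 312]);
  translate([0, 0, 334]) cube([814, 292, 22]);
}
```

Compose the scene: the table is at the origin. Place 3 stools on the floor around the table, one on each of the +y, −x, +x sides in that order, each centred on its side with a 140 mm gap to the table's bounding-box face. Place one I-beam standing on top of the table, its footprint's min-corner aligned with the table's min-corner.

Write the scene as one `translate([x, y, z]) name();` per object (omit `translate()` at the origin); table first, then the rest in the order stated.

table();
translate([311, 681, 0]) stool();
translate([-497, 115, 0]) stool();
translate([1119, 115, 0]) stool();
translate([0, 0, 681]) I_beam();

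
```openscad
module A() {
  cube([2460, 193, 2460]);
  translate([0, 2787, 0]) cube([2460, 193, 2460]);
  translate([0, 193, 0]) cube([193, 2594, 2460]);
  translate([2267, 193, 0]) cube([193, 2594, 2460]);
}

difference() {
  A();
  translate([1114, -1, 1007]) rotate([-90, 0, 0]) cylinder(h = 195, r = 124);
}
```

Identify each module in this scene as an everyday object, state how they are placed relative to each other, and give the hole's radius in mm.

The subtracted cylinder has r = 124 mm.

A is a house frame. The house frame has a circular hole through its front wall. The hole's radius is 124 mm.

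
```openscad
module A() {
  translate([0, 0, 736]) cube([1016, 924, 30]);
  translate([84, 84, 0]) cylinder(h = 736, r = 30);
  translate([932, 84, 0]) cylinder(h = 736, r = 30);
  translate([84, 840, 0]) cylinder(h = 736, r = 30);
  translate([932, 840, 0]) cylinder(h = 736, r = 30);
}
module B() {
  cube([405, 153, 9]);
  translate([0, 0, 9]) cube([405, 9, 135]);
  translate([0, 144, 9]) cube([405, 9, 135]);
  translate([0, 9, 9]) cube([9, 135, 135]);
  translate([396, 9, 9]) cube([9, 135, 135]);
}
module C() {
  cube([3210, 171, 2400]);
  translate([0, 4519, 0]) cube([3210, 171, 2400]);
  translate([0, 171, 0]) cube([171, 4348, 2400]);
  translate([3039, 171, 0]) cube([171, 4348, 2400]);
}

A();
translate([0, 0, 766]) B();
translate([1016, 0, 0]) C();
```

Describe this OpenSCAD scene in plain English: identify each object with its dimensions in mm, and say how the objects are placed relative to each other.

A is a table with a 1016×924 mm rectangular top, 30 mm thick, top surface at z = 766 mm, supported by four round legs of 60 mm diameter, each leg's bounding box inset 54 mm from the nearest pair of top edges, running from the floor.

B is an open storage box with external size 405×153×144 mm and wall thickness 9 mm (the base is also 9 mm thick). The base covers the whole footprint; the four walls stand on the base, with the y-facing walls full-width and the x-facing walls fitting between their inner faces.

C is a box-shaped house frame (walls only): outside footprint 3210×4690 mm, wall height 2400 mm, wall thickness 171 mm. The two y-facing walls run the full x-width; the two x-facing walls fit between the inner faces of the y-facing walls.

The open box is on top of the table. The house frame is against the table's +x side, with their −y faces flush.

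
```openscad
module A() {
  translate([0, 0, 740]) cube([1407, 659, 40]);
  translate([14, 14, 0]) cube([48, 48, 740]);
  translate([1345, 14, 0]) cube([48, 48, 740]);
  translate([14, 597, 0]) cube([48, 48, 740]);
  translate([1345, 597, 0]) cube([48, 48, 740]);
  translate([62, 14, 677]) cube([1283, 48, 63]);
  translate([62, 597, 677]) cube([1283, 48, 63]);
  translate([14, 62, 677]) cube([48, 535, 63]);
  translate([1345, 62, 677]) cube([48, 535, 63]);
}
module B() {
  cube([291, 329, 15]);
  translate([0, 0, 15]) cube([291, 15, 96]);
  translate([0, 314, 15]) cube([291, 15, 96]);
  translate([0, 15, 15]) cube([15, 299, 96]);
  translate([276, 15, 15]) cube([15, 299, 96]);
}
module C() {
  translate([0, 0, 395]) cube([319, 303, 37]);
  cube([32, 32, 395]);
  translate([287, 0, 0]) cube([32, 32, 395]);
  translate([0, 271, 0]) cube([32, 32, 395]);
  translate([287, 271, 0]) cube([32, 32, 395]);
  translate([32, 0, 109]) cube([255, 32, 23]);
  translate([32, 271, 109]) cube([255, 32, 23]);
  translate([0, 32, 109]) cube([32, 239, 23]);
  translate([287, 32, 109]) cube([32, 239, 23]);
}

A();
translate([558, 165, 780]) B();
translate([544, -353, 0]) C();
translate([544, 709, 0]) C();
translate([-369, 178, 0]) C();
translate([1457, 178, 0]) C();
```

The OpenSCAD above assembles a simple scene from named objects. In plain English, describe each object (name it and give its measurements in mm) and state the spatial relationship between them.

A is a table with a 1407×659 mm rectangular top, 40 mm thick, top surface at z = 780 mm, supported by four 48×48 mm square legs, each inset 14 mm from the nearest pair of top edges, running from the floor. Four apron rails, 48 mm thick and 63 mm tall, run between adjacent legs with their top edges flush with the underside of the top and their outer faces flush with the legs' outer faces.

B is an open storage box with external size 291×329×111 mm and wall thickness 15 mm (the base is also 15 mm thick). The base covers the whole footprint; the four walls stand on the base, with the y-facing walls full-width and the x-facing walls fitting between their inner faces.

C is a four-legged stool. The seat is 319×303 mm, 37 mm thick, top at z = 432 mm. It stands on four square legs, each 32×32 mm in cross-section, from z = 0 to the seat underside, each flush with a corner of the seat. Four stretchers, 32 mm wide and 23 mm tall, connect adjacent legs with their undersides at z = 109 mm, each running between the inner faces of the legs it joins and aligned with the legs' outer faces on the other axis.

The open box is on top of the table, centred. Four stools sit around the table at the −y, +y, −x, +x sides.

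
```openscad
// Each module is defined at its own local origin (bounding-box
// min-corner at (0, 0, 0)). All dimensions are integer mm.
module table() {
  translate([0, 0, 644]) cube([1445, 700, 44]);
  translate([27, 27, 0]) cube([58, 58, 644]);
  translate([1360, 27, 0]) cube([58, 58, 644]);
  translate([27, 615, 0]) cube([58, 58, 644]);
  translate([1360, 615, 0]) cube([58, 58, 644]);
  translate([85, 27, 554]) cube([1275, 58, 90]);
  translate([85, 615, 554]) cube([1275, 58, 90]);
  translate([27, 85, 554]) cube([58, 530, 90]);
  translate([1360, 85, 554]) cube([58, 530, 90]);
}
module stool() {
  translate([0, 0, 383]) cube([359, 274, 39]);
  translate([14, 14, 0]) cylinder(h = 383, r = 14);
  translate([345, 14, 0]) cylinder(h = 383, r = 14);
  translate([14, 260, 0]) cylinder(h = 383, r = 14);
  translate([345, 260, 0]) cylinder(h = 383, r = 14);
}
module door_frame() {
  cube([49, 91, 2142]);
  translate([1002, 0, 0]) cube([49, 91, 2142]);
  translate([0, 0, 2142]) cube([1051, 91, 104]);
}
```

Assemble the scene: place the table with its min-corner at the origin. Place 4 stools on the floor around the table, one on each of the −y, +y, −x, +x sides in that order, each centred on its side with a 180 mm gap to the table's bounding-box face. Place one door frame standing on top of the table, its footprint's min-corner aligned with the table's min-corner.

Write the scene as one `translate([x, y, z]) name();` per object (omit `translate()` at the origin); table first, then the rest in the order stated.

table();
translate([543, -454, 0]) stool();
translate([543, 880, 0]) stool();
translate([-539, 213, 0]) stool();
translate([1625, 213, 0]) stool();
translate([0, 0, 688]) door_frame();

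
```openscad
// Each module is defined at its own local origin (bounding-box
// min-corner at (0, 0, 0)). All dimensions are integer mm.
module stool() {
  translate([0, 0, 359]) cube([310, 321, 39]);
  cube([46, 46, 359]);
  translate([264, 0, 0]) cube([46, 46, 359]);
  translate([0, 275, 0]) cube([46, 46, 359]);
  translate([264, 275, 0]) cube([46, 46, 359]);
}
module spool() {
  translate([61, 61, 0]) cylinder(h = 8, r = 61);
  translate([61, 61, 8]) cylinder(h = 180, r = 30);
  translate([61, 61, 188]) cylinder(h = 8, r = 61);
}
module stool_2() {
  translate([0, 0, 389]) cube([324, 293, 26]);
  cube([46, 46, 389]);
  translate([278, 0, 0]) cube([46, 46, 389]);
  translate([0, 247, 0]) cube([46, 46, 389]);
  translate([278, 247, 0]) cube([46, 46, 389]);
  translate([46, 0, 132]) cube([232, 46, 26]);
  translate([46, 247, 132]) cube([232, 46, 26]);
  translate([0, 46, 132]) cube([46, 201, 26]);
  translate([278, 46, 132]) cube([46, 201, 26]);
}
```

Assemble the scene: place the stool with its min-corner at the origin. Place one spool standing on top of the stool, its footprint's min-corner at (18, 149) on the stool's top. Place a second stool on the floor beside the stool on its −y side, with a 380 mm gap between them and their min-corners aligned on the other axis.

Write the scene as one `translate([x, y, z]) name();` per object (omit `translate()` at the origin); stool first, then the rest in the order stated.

stool();
translate([18, 149, 398]) spool();
translate([0, -673, 0]) stool_2();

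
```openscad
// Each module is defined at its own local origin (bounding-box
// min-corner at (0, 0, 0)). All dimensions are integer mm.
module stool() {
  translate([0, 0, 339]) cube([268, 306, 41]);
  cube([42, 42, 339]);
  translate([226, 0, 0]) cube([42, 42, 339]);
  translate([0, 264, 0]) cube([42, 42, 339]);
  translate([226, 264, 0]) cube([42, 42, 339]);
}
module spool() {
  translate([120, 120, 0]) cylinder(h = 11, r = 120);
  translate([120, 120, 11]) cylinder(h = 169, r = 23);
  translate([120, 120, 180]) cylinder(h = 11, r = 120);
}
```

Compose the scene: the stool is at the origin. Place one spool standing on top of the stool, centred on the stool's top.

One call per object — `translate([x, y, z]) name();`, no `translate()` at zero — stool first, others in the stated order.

stool();
translate([14, 33, 380]) spool();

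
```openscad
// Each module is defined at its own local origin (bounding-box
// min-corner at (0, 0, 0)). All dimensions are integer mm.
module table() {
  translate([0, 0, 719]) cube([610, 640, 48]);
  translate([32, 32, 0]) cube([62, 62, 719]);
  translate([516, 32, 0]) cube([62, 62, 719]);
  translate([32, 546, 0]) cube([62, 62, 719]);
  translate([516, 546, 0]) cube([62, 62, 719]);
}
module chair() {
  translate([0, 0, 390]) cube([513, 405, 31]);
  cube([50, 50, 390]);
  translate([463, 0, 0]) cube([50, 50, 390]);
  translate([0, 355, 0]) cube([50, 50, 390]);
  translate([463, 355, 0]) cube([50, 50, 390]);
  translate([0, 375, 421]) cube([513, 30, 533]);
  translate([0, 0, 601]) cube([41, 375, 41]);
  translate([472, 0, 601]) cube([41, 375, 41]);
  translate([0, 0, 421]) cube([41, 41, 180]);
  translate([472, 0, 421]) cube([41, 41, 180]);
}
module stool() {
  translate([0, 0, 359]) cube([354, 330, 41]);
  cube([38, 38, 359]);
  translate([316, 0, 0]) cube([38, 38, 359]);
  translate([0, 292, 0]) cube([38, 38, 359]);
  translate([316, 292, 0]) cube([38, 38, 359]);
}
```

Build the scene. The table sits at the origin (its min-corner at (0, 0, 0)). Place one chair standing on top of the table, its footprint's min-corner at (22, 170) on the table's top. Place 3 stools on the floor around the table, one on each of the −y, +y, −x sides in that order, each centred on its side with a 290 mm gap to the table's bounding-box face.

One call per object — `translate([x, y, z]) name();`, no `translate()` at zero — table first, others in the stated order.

table();
translate([22, 170, 767]) chair();
translate([128, -620, 0]) stool();
translate([128, 930, 0]) stool();
translate([-644, 155, 0]) stool();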